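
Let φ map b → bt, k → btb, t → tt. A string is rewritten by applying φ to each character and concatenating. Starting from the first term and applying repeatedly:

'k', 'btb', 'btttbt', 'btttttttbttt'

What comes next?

Expanding btttttttbttt: b→bt, t→tt, t→tt, t→tt, t→tt, t→tt, t→tt, t→tt, b→bt, t→tt, t→tt, t→tt. Concatenated: bt tt tt tt tt tt tt tt bt tt tt tt.

btttttttttttttttbttttttt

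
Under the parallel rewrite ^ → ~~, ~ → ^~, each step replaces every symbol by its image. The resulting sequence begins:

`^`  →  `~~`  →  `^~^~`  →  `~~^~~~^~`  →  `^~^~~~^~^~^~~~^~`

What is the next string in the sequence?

Rewriting the 16 symbols of ^~^~~~^~^~^~~~^~ one by one yields ~~ ^~ ~~ ^~ ^~ ^~ ~~ ^~ ~~ ^~ ~~ ^~ ^~ ^~ ~~ ^~; concatenated:

~~^~~~^~^~^~~~^~~~^~~~^~^~^~~~^~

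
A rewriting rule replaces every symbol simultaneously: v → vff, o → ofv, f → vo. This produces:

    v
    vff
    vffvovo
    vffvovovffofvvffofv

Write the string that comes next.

φ(vffvovovffofvvffofv) expands symbol-by-symbol to vff vo vo vff ofv vff ofv vff vo vo ofv vo vff vff vo vo ofv vo vff; joining the 19 pieces gives the next term.

vffvovovffofvvffofvvffvovoofvvovffvffvovoofvvovff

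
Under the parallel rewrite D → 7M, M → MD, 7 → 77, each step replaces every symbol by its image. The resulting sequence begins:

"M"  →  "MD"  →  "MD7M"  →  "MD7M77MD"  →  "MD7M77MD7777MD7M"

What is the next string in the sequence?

MD7M77MD7777MD7M77777777MD7M77MD

φ(MD7M77MD7777MD7M) expands symbol-by-symbol to MD 7M 77 MD 77 77 MD 7M 77 77 77 77 MD 7M 77 MD; joining the 16 pieces gives the next term.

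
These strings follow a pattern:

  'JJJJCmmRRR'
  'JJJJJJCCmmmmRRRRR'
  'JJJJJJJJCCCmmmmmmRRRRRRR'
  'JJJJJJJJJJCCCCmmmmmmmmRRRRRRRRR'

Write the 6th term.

Each string has the form J^{2n+2} C^{n} m^{2n} R^{2n+1} (n = 1, 2, …).
Setting n = 6 gives 14, 6, 12, 13 characters in each block.

JJJJJJJJJJJJJJCCCCCCmmmmmmmmmmmmRRRRRRRRRRRRR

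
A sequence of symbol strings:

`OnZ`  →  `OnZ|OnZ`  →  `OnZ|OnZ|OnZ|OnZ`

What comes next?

s(k+1) = s(k)·|·s(k) — each term doubles the last with '|' between the halves.
Doubling OnZ|OnZ|OnZ|OnZ with '|' between the halves:

OnZ|OnZ|OnZ|OnZ|OnZ|OnZ|OnZ|OnZ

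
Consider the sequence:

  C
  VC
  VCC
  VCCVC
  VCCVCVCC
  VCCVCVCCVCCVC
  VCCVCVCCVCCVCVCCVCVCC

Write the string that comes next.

VCCVCVCCVCCVCVCCVCVCCVCCVCVCCVCCVC

This is a Fibonacci-style word recurrence s(k) = s(k−1)·s(k−2): e.g. VC·C = VCC.
So term 8 is VCCVCVCCVCCVCVCCVCVCC·VCCVCVCCVCCVC.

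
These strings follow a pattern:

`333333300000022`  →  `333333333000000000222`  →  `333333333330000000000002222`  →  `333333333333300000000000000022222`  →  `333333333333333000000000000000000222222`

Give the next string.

333333333333333330000000000000000000002222222

Term n consists of 2n+3 3's, followed by 3n 0's, followed by n 2's, where the shown terms are n = 2, 3, 4, 5, 6.
For the next term, n = 7, so the run lengths are 17, 21, 7.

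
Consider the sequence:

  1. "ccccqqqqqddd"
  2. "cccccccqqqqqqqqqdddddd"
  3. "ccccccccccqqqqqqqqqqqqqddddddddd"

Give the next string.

cccccccccccccqqqqqqqqqqqqqqqqqdddddddddddd

Term n consists of 3n+1 c's, followed by 4n+1 q's, followed by 3n d's (n = 1, 2, …).
At n = 4 the blocks have lengths 13, 17, 12.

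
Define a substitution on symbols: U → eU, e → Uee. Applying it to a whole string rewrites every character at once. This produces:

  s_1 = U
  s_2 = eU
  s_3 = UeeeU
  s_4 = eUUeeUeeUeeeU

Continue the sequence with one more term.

UeeeUeUUeeUeeeUUeeUeeeUUeeUeeUeeeU

Applying the rule to each of the 13 symbols of eUUeeUeeUeeeU gives the pieces Uee eU eU Uee Uee eU Uee Uee eU Uee Uee Uee eU, which concatenate to the answer.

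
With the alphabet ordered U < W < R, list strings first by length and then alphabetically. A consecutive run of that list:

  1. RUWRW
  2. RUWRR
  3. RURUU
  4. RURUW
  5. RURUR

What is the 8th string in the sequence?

Advancing 3 positions from RURUR through RURUR → RURWU → RURWW reaches term 8.

RURWR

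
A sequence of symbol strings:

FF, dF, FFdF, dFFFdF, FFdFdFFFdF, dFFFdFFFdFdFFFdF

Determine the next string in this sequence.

Each term (from the third on) is the two preceding terms concatenated in order: term 3 = FF·dF = FFdF.
The next term joins FFdFdFFFdF and dFFFdFFFdFdFFFdF.

FFdFdFFFdFdFFFdFFFdFdFFFdF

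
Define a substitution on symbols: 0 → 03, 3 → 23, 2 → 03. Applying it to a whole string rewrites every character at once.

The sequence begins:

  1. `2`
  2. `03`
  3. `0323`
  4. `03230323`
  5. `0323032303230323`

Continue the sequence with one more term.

Rewriting the 16 symbols of 0323032303230323 one by one yields 03 23 03 23 03 23 03 23 03 23 03 23 03 23 03 23; concatenated:

03230323032303230323032303230323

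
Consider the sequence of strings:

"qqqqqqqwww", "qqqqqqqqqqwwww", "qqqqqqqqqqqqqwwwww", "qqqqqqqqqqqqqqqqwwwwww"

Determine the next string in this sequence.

Reading off run lengths: q runs 7, 10, 13, 16; w runs 3, 4, 5, 6 — each is linear in n, where the shown terms are n = 2, 3, 4, 5.
For the next term, n = 6, so the run lengths are 19, 7.

qqqqqqqqqqqqqqqqqqqwwwwwww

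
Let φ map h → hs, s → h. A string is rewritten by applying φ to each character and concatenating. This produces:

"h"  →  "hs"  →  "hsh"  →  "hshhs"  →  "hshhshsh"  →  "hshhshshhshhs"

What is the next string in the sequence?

φ(hshhshshhshhs) expands symbol-by-symbol to hs h hs hs h hs h hs hs h hs hs h; joining the 13 pieces gives the next term.

hshhshshhshhshshhshsh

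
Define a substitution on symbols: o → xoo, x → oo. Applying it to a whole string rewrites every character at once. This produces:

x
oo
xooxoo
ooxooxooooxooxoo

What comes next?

Applying the rule to each of the 16 symbols of ooxooxooooxooxoo gives the pieces xoo xoo oo xoo xoo oo xoo xoo xoo xoo oo xoo xoo oo xoo xoo, which concatenate to the answer.

xooxooooxooxooooxooxooxooxooooxooxooooxooxoo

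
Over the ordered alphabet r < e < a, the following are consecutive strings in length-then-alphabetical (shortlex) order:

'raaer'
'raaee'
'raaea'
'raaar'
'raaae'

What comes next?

raaaa

Find the rightmost character of raaae below a, bump it to the next letter, and reset everything to its right to r.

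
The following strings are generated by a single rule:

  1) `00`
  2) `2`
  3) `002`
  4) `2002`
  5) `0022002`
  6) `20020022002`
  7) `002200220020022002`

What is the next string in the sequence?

20020022002002200220020022002

From term 3 onward, concatenate the second-to-last term with the last: 00·2 = 002, 2·002 = 2002, …
The next term joins 20020022002 and 002200220020022002.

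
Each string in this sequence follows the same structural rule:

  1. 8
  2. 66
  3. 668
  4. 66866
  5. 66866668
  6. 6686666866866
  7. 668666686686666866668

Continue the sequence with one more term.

6686666866866668666686686666866866

From term 3 onward, concatenate the last term with the second-to-last: 66·8 = 668, 668·66 = 66866, …
The next term joins 668666686686666866668 and 6686666866866.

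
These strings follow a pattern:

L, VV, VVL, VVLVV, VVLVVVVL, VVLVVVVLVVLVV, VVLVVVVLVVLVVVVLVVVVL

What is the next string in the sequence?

VVLVVVVLVVLVVVVLVVVVLVVLVVVVLVVLVV

This is a Fibonacci-style word recurrence s(k) = s(k−1)·s(k−2): e.g. VV·L = VVL.
Continuing: VVLVVVVLVVLVVVVLVVVVL · VVLVVVVLVVLVV gives term 8.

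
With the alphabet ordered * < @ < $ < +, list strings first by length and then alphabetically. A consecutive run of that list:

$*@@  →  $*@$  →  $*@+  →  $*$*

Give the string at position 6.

Stepping forward 2 times from $*$*: $*$* → $*$@, then the target.

$*$$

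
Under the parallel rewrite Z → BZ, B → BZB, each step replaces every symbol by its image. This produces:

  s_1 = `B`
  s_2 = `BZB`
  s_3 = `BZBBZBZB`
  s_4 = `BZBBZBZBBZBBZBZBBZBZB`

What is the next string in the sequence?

BZBBZBZBBZBBZBZBBZBZBBZBBZBZBBZBBZBZBBZBZBBZBBZBZBBZBZB

Applying the rule to each of the 21 symbols of BZBBZBZBBZBBZBZBBZBZB gives the pieces BZB BZ BZB BZB BZ BZB BZ BZB BZB BZ BZB BZB BZ BZB BZ BZB BZB BZ BZB BZ BZB, which concatenate to the answer.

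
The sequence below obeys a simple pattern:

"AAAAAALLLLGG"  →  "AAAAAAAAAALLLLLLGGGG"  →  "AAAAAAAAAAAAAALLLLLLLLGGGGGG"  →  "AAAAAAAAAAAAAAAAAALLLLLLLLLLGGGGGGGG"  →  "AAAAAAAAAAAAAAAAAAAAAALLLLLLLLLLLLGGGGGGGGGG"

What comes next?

AAAAAAAAAAAAAAAAAAAAAAAAAALLLLLLLLLLLLLLGGGGGGGGGGGG

The n-th term is 4n-2 A's then 2n L's then 2n-2 G's, where the shown terms are n = 2, 3, 4, 5, 6.
Setting n = 7 gives 26, 14, 12 characters in each block.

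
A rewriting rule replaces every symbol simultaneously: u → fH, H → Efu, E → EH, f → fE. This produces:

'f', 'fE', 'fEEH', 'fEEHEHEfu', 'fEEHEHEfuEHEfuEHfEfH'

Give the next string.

Rewriting the 20 symbols of fEEHEHEfuEHEfuEHfEfH one by one yields fE EH EH Efu EH Efu EH fE fH EH Efu EH fE fH EH Efu fE EH fE Efu; concatenated:

fEEHEHEfuEHEfuEHfEfHEHEfuEHfEfHEHEfufEEHfEEfu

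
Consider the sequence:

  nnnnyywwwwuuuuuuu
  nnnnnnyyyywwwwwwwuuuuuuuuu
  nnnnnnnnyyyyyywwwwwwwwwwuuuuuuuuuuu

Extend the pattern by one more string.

nnnnnnnnnnyyyyyyyywwwwwwwwwwwwwuuuuuuuuuuuuu

Reading off run lengths: n runs 4, 6, 8; y runs 2, 4, 6; w runs 4, 7, 10; u runs 7, 9, 11 — each is linear in n, where the shown terms are n = 2, 3, 4.
At n = 5 the blocks have lengths 10, 8, 13, 13.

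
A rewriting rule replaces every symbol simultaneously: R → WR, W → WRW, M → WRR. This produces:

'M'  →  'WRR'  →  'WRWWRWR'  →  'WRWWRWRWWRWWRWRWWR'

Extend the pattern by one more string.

φ(WRWWRWRWWRWWRWRWWR) expands symbol-by-symbol to WRW WR WRW WRW WR WRW WR WRW WRW WR WRW WRW WR WRW WR WRW WRW WR; joining the 18 pieces gives the next term.

WRWWRWRWWRWWRWRWWRWRWWRWWRWRWWRWWRWRWWRWRWWRWWR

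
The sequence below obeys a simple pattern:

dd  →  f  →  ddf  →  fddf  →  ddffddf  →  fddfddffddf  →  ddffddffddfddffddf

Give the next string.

fddfddffddfddffddffddfddffddf

From term 3 onward, concatenate the second-to-last term with the last: dd·f = ddf, f·ddf = fddf, …
So term 8 is fddfddffddf·ddffddffddfddffddf.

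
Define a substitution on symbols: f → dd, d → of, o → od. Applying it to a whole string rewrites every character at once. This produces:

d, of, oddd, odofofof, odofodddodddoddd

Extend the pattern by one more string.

Rewriting the 16 symbols of odofodddodddoddd one by one yields od of od dd od of of of od of of of od of of of; concatenated:

odofodddodofofofodofofofodofofof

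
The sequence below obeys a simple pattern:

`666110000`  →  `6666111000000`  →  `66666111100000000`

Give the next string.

666666111110000000000

Term n consists of n+1 6's, followed by n 1's, followed by 2n 0's, where the shown terms are n = 2, 3, 4.
Setting n = 5 gives 6, 5, 10 characters in each block.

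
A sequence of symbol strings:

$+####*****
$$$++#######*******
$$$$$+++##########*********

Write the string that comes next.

The n-th term is 2n-1 $'s then n +'s then 3n+1 #'s then 2n+3 *'s (n = 1, 2, …).
At n = 4 the blocks have lengths 7, 4, 13, 11.

$$$$$$$++++#############***********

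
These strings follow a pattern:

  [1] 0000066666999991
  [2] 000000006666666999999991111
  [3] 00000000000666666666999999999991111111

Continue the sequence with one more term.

0000000000000066666666666999999999999991111111111

Term n consists of 3n+2 0's, followed by 2n+3 6's, followed by 3n+2 9's, followed by 3n-2 1's (n = 1, 2, …).
At n = 4 the blocks have lengths 14, 11, 14, 10.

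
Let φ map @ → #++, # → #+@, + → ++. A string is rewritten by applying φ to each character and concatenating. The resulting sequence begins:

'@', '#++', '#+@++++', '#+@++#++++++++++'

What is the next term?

#+@++#++++++#+@++++++++++++++++++++

Replace each of the 16 characters of #+@++#++++++++++ in place — #+@ ++ #++ ++ ++ #+@ ++ ++ ++ ++ ++ ++ ++ ++ ++ ++ — and concatenate.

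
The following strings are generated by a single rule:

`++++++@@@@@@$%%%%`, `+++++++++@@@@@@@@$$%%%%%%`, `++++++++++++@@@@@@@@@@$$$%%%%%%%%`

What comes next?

+++++++++++++++@@@@@@@@@@@@$$$$%%%%%%%%%%

The n-th term is 3n +'s then 2n+2 @'s then n-1 $'s then 2n %'s, where the shown terms are n = 2, 3, 4.
For the next term, n = 5, so the run lengths are 15, 12, 4, 10.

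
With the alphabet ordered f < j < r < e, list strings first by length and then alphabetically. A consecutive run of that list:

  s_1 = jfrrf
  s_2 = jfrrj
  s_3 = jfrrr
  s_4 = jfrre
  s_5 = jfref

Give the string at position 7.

jfrer

Stepping forward 2 times from jfref: jfref → jfrej, then the target.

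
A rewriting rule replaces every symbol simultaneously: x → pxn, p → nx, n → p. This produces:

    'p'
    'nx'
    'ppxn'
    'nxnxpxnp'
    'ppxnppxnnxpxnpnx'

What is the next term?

Applying the rule to each of the 16 symbols of ppxnppxnnxpxnpnx gives the pieces nx nx pxn p nx nx pxn p p pxn nx pxn p nx p pxn, which concatenate to the answer.

nxnxpxnpnxnxpxnpppxnnxpxnpnxppxn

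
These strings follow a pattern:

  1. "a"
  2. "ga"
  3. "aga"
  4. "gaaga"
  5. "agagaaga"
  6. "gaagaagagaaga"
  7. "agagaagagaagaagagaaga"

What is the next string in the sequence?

This is a Fibonacci-style word recurrence s(k) = s(k−2)·s(k−1): e.g. a·ga = aga.
Continuing: gaagaagagaaga · agagaagagaagaagagaaga gives term 8.

gaagaagagaagaagagaagagaagaagagaaga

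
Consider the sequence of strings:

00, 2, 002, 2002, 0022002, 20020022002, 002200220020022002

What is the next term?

Each term (from the third on) is the two preceding terms concatenated in order: term 3 = 00·2 = 002.
Continuing: 20020022002 · 002200220020022002 gives term 8.

20020022002002200220020022002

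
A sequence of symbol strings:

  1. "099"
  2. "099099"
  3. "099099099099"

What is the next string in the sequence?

099099099099099099099099

s(k+1) = s(k)·s(k) — each term doubles the last.
One more doubling of 099099099099 gives the answer.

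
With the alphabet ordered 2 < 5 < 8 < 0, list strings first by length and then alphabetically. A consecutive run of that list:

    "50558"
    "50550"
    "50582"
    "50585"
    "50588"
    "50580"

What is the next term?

Find the rightmost character of 50580 below 0, bump it to the next letter, and reset everything to its right to 2.

50502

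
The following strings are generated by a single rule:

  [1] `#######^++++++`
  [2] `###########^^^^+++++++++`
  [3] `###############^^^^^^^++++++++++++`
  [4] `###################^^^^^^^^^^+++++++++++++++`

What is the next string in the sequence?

Term n consists of 4n+3 #'s, followed by 3n-2 ^'s, followed by 3n+3 +'s (n = 1, 2, …).
At n = 5 the blocks have lengths 23, 13, 18.

#######################^^^^^^^^^^^^^++++++++++++++++++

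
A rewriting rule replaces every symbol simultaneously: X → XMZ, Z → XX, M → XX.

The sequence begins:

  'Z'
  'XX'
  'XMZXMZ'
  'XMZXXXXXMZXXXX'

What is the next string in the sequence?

XMZXXXXXMZXMZXMZXMZXMZXXXXXMZXMZXMZXMZ

Applying the rule to each of the 14 symbols of XMZXXXXXMZXXXX gives the pieces XMZ XX XX XMZ XMZ XMZ XMZ XMZ XX XX XMZ XMZ XMZ XMZ, which concatenate to the answer.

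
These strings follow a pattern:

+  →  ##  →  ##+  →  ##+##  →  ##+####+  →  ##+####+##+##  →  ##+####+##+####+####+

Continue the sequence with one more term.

##+####+##+####+####+##+####+##+##

From term 3 onward, concatenate the last term with the second-to-last: ##·+ = ##+, ##+·## = ##+##, …
So term 8 is ##+####+##+####+####+·##+####+##+##.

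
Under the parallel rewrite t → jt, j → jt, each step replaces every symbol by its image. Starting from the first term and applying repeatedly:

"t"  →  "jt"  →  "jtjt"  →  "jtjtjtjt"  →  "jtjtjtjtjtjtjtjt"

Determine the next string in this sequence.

Rewriting the 16 symbols of jtjtjtjtjtjtjtjt one by one yields jt jt jt jt jt jt jt jt jt jt jt jt jt jt jt jt; concatenated:

jtjtjtjtjtjtjtjtjtjtjtjtjtjtjtjt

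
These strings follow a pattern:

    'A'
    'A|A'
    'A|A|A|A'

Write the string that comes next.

Each string is two copies of the previous one joined by '|'.
Doubling A|A|A|A with '|' between the halves:

A|A|A|A|A|A|A|A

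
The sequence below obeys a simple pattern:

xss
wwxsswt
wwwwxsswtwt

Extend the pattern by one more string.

wwwwwwxsswtwtwt

Every step adds ww to the front and wt to the end of the previous string.
So the next term is ww·wwwwxsswtwt·wt.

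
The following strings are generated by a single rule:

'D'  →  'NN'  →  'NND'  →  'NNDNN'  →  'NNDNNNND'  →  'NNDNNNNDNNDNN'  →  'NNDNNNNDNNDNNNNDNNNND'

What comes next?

This is a Fibonacci-style word recurrence s(k) = s(k−1)·s(k−2): e.g. NN·D = NND.
Continuing: NNDNNNNDNNDNNNNDNNNND · NNDNNNNDNNDNN gives term 8.

NNDNNNNDNNDNNNNDNNNNDNNDNNNNDNNDNN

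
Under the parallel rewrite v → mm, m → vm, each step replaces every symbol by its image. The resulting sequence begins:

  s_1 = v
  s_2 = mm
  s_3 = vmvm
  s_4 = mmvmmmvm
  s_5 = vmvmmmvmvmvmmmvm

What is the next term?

Rewriting the 16 symbols of vmvmmmvmvmvmmmvm one by one yields mm vm mm vm vm vm mm vm mm vm mm vm vm vm mm vm; concatenated:

mmvmmmvmvmvmmmvmmmvmmmvmvmvmmmvm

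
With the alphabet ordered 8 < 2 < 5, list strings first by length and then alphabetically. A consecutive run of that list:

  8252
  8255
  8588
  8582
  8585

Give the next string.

Treat 8585 as a base-3 numeral over the given alphabet and add one, carrying through any trailing 5's.

8528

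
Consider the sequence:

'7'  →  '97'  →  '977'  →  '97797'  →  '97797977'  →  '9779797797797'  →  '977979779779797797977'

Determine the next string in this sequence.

9779797797797977979779779797797797

This is a Fibonacci-style word recurrence s(k) = s(k−1)·s(k−2): e.g. 97·7 = 977.
Continuing: 977979779779797797977 · 9779797797797 gives term 8.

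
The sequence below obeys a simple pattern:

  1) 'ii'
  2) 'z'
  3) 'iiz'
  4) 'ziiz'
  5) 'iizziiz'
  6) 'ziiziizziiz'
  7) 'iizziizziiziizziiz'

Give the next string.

ziiziizziiziizziizziiziizziiz

From term 3 onward, concatenate the second-to-last term with the last: ii·z = iiz, z·iiz = ziiz, …
The next term joins ziiziizziiz and iizziizziiziizziiz.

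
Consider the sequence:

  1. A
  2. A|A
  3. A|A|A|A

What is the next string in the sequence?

Each string is two copies of the previous one joined by '|'.
So the next term is two copies of A|A|A|A with '|' between the halves.

A|A|A|A|A|A|A|A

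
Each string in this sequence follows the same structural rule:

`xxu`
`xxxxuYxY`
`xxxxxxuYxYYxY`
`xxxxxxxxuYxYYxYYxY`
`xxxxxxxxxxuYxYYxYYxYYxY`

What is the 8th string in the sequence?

xxxxxxxxxxxxxxxxuYxYYxYYxYYxYYxYYxYYxY

Each term wraps the previous one in xx on the left and YxY on the right.
From xxxxxxxxxxuYxYYxYYxYYxY, 3 further steps: xxxxxxxxxxuYxYYxYYxYYxY → xxxxxxxxxxxxuYxYYxYYxYYxYYxY → xxxxxxxxxxxxxxuYxYYxYYxYYxYYxYYxY → (answer).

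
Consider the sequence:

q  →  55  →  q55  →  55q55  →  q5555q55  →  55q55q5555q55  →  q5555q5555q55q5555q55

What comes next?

55q55q5555q55q5555q5555q55q5555q55

Each term (from the third on) is the two preceding terms concatenated in order: term 3 = q·55 = q55.
So term 8 is 55q55q5555q55·q5555q5555q55q5555q55.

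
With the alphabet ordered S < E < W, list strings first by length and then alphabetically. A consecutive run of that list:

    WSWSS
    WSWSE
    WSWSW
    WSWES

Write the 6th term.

WSWEW

Continuing the enumeration 2 steps past WSWES: WSWES → WSWEE → (answer).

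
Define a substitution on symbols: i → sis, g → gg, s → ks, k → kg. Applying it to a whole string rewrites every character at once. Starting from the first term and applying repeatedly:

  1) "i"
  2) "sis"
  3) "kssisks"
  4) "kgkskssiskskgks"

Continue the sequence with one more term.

kgggkgkskgkskssiskskgkskgggkgks

φ(kgkskssiskskgks) expands symbol-by-symbol to kg gg kg ks kg ks ks sis ks kg ks kg gg kg ks; joining the 15 pieces gives the next term.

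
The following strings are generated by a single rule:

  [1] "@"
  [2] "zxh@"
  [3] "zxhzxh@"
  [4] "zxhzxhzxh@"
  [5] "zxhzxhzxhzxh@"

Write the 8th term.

Every step adds zxh at the front: s(k+1) = zxh·s(k).
From zxhzxhzxhzxh@, 3 further steps: zxhzxhzxhzxh@ → zxhzxhzxhzxhzxh@ → zxhzxhzxhzxhzxhzxh@ → (answer).

zxhzxhzxhzxhzxhzxhzxh@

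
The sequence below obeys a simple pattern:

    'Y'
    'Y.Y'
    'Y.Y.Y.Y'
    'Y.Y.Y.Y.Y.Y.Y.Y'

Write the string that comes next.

Every step duplicates the string with '.' between the halves.
Doubling Y.Y.Y.Y.Y.Y.Y.Y with '.' between the halves:

Y.Y.Y.Y.Y.Y.Y.Y.Y.Y.Y.Y.Y.Y.Y.Y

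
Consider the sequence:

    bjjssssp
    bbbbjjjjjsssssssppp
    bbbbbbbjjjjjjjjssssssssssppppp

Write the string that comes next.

bbbbbbbbbbjjjjjjjjjjjsssssssssssssppppppp

Each string has the form b^{3n-2} j^{3n-1} s^{3n+1} p^{2n-1} (n = 1, 2, …).
At n = 4 the blocks have lengths 10, 11, 13, 7.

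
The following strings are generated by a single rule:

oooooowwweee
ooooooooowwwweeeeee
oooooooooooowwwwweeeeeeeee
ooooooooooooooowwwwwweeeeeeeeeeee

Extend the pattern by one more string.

The n-th term is 3n+3 o's then n+2 w's then 3n e's (n = 1, 2, …).
At n = 5 the blocks have lengths 18, 7, 15.

oooooooooooooooooowwwwwwweeeeeeeeeeeeeee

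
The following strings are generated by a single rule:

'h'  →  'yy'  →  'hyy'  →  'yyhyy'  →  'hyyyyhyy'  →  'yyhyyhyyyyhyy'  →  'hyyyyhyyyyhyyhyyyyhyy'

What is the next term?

This is a Fibonacci-style word recurrence s(k) = s(k−2)·s(k−1): e.g. h·yy = hyy.
Continuing: yyhyyhyyyyhyy · hyyyyhyyyyhyyhyyyyhyy gives term 8.

yyhyyhyyyyhyyhyyyyhyyyyhyyhyyyyhyy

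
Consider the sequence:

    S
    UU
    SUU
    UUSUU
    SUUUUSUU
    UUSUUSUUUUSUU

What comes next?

SUUUUSUUUUSUUSUUUUSUU

This is a Fibonacci-style word recurrence s(k) = s(k−2)·s(k−1): e.g. S·UU = SUU.
Continuing: SUUUUSUU · UUSUUSUUUUSUU gives term 7.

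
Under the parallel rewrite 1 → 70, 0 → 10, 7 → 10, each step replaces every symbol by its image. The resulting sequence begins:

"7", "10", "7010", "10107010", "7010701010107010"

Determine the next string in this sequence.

10107010101070107010701010107010

Applying the rule to each of the 16 symbols of 7010701010107010 gives the pieces 10 10 70 10 10 10 70 10 70 10 70 10 10 10 70 10, which concatenate to the answer.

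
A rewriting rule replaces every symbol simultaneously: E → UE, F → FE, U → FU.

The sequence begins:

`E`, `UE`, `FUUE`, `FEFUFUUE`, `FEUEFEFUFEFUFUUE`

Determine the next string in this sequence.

FEUEFUUEFEUEFEFUFEUEFEFUFEFUFUUE

Replace each of the 16 characters of FEUEFEFUFEFUFUUE in place — FE UE FU UE FE UE FE FU FE UE FE FU FE FU FU UE — and concatenate.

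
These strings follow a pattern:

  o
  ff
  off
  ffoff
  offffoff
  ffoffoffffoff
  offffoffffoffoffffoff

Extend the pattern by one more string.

From term 3 onward, concatenate the second-to-last term with the last: o·ff = off, ff·off = ffoff, …
The next term joins ffoffoffffoff and offffoffffoffoffffoff.

ffoffoffffoffoffffoffffoffoffffoff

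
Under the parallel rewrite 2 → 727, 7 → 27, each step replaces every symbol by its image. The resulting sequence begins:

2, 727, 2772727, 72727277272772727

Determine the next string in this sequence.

27727277272772727277272772727277272772727

Applying the rule to each of the 17 symbols of 72727277272772727 gives the pieces 27 727 27 727 27 727 27 27 727 27 727 27 27 727 27 727 27, which concatenate to the answer.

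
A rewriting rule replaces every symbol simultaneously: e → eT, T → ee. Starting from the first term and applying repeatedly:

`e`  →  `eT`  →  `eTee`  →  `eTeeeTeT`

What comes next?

Expanding eTeeeTeT: e→eT, T→ee, e→eT, e→eT, e→eT, T→ee, e→eT, T→ee. Concatenated: eT ee eT eT eT ee eT ee.

eTeeeTeTeTeeeTee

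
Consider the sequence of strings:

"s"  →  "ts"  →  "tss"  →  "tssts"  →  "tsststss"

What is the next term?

From term 3 onward, concatenate the last term with the second-to-last: ts·s = tss, tss·ts = tssts, …
So term 6 is tsststss·tssts.

tsststsstssts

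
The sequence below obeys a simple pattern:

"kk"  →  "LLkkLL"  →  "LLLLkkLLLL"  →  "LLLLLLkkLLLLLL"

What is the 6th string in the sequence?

Each term wraps the previous one in LL on the left and LL on the right.
From LLLLLLkkLLLLLL, 2 further steps: LLLLLLkkLLLLLL → LLLLLLLLkkLLLLLLLL → (answer).

LLLLLLLLLLkkLLLLLLLLLL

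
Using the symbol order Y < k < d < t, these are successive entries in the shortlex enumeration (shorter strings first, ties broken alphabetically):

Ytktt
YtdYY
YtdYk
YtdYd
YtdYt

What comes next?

Treat YtdYt as a base-4 numeral over the given alphabet and add one, carrying through any trailing t's.

YtdkY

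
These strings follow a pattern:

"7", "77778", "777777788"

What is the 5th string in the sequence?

Each term wraps the previous one in 777 on the left and 8 on the right.
From 777777788, 2 further steps: 777777788 → 7777777777888 → (answer).

77777777777778888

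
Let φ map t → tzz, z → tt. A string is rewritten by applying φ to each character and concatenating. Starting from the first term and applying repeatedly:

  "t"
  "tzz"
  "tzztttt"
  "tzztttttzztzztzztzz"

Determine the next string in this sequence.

Replace each of the 19 characters of tzztttttzztzztzztzz in place — tzz tt tt tzz tzz tzz tzz tzz tt tt tzz tt tt tzz tt tt tzz tt tt — and concatenate.

tzztttttzztzztzztzztzztttttzztttttzztttttzztttt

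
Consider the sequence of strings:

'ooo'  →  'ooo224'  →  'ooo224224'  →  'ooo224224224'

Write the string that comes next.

Every step adds 224 to the end: s(k+1) = s(k)·224.
One more step from ooo224224224 gives the answer.

ooo224224224224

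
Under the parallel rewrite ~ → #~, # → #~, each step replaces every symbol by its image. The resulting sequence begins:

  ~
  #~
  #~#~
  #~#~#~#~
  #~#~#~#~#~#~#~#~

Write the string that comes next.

φ(#~#~#~#~#~#~#~#~) expands symbol-by-symbol to #~ #~ #~ #~ #~ #~ #~ #~ #~ #~ #~ #~ #~ #~ #~ #~; joining the 16 pieces gives the next term.

#~#~#~#~#~#~#~#~#~#~#~#~#~#~#~#~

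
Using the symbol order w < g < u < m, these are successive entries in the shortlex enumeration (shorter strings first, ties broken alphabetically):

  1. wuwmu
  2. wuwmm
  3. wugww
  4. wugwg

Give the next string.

Treat wugwg as a base-4 numeral over the given alphabet and add one, carrying through any trailing m's.

wugwu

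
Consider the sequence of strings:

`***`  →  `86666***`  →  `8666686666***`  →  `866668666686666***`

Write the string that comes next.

86666866668666686666***

Each term is the previous one with 86666 prepended.
So the next term is 86666·866668666686666***.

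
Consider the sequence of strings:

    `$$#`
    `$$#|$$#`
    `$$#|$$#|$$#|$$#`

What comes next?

Each string is two copies of the previous one joined by '|'.
One more doubling of $$#|$$#|$$#|$$# gives the answer.

$$#|$$#|$$#|$$#|$$#|$$#|$$#|$$#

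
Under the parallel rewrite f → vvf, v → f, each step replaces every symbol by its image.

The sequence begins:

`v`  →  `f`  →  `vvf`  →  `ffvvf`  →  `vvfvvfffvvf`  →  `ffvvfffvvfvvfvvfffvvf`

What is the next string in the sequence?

vvfvvfffvvfvvfvvfffvvfffvvfffvvfvvfvvfffvvf

φ(ffvvfffvvfvvfvvfffvvf) expands symbol-by-symbol to vvf vvf f f vvf vvf vvf f f vvf f f vvf f f vvf vvf vvf f f vvf; joining the 21 pieces gives the next term.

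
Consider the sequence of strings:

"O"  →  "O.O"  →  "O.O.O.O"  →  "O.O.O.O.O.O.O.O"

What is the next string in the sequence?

s(k+1) = s(k)·.·s(k) — each term doubles the last with '.' between the halves.
Doubling O.O.O.O.O.O.O.O with '.' between the halves:

O.O.O.O.O.O.O.O.O.O.O.O.O.O.O.O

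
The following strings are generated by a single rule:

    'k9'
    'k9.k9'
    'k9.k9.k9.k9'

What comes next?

Each string is two copies of the previous one joined by '.'.
Doubling k9.k9.k9.k9 with '.' between the halves:

k9.k9.k9.k9.k9.k9.k9.k9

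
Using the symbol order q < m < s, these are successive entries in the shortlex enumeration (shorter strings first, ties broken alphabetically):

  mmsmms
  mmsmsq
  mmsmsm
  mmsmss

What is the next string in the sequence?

The successor of mmsmss increments the rightmost position that isn't already s and resets every position after it to q.

mmssqq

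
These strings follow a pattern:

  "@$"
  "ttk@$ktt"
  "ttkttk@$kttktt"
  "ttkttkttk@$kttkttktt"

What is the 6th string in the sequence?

ttkttkttkttkttk@$kttkttkttkttktt

s(k+1) = ttk·s(k)·ktt, so each term gains ttk as a prefix and ktt as a suffix.
From ttkttkttk@$kttkttktt, 2 further steps: ttkttkttk@$kttkttktt → ttkttkttkttk@$kttkttkttktt → (answer).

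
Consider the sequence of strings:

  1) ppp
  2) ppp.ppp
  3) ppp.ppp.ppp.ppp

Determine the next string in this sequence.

Every step duplicates the string with '.' between the halves.
Doubling ppp.ppp.ppp.ppp with '.' between the halves:

ppp.ppp.ppp.ppp.ppp.ppp.ppp.ppp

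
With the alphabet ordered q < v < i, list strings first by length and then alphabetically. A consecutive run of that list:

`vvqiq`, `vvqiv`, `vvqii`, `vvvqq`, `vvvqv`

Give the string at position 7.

Stepping forward 2 times from vvvqv: vvvqv → vvvqi, then the target.

vvvvq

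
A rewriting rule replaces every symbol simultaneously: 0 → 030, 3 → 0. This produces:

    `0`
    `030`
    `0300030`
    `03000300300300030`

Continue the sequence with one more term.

03000300300300030030003003000300300300030

Applying the rule to each of the 17 symbols of 03000300300300030 gives the pieces 030 0 030 030 030 0 030 030 0 030 030 0 030 030 030 0 030, which concatenate to the answer.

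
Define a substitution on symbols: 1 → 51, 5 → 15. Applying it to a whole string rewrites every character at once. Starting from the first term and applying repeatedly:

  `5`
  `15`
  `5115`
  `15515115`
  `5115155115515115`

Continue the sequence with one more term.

Applying the rule to each of the 16 symbols of 5115155115515115 gives the pieces 15 51 51 15 51 15 15 51 51 15 15 51 15 51 51 15, which concatenate to the answer.

15515115511515515115155115515115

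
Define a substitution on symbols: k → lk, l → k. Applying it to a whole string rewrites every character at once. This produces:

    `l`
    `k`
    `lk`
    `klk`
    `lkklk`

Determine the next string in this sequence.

Expanding lkklk: l→k, k→lk, k→lk, l→k, k→lk. Concatenated: k lk lk k lk.

klklkklk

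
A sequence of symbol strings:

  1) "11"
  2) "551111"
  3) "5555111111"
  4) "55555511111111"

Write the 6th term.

5555555555111111111111

Every step adds 55 to the front and 11 to the end of the previous string.
From 55555511111111, 2 further steps: 55555511111111 → 555555551111111111 → (answer).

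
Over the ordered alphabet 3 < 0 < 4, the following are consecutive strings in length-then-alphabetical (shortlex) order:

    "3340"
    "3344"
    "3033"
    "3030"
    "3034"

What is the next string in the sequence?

The successor of 3034 increments the rightmost position that isn't already 4 and resets every position after it to 3.

3003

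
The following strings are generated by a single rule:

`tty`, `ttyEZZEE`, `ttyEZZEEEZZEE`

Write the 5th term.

Each term is the previous one with EZZEE appended.
From ttyEZZEEEZZEE, 2 further steps: ttyEZZEEEZZEE → ttyEZZEEEZZEEEZZEE → (answer).

ttyEZZEEEZZEEEZZEEEZZEE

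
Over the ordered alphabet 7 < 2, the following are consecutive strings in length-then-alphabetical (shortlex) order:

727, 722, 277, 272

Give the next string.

227

The successor of 272 increments the rightmost position that isn't already 2 and resets every position after it to 7.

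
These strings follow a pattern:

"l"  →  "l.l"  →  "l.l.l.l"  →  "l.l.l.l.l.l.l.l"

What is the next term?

s(k+1) = s(k)·.·s(k) — each term doubles the last with '.' between the halves.
Doubling l.l.l.l.l.l.l.l with '.' between the halves:

l.l.l.l.l.l.l.l.l.l.l.l.l.l.l.l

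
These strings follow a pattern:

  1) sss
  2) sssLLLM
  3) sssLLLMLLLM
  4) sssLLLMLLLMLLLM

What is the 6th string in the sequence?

sssLLLMLLLMLLLMLLLMLLLM

Every step adds LLLM to the end: s(k+1) = s(k)·LLLM.
From sssLLLMLLLMLLLM, 2 further steps: sssLLLMLLLMLLLM → sssLLLMLLLMLLLMLLLM → (answer).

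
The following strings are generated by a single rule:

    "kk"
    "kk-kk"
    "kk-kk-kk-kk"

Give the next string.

s(k+1) = s(k)·-·s(k) — each term doubles the last with '-' between the halves.
Doubling kk-kk-kk-kk with '-' between the halves:

kk-kk-kk-kk-kk-kk-kk-kk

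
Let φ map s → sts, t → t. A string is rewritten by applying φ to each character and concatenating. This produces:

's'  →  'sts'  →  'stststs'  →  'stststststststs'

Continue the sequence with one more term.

stststststststststststststststs

φ(stststststststs) expands symbol-by-symbol to sts t sts t sts t sts t sts t sts t sts t sts; joining the 15 pieces gives the next term.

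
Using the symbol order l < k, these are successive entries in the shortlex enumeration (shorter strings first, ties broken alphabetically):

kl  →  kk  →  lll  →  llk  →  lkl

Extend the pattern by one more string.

lkk

Find the rightmost character of lkl below k, bump it to the next letter, and reset everything to its right to l.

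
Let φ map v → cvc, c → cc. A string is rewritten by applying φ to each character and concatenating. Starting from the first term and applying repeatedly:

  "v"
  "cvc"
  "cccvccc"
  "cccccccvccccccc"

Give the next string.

cccccccccccccccvccccccccccccccc

Replace each of the 15 characters of cccccccvccccccc in place — cc cc cc cc cc cc cc cvc cc cc cc cc cc cc cc — and concatenate.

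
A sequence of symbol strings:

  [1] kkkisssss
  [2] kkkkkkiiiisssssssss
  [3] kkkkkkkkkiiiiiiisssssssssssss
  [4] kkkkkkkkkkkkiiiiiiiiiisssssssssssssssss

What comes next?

Reading off run lengths: k runs 3, 6, 9, 12; i runs 1, 4, 7, 10; s runs 5, 9, 13, 17 — each is linear in n (n = 1, 2, …).
Setting n = 5 gives 15, 13, 21 characters in each block.

kkkkkkkkkkkkkkkiiiiiiiiiiiiisssssssssssssssssssss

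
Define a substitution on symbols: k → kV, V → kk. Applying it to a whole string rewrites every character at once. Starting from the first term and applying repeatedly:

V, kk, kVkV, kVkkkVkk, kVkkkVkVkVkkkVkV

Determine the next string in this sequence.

Rewriting the 16 symbols of kVkkkVkVkVkkkVkV one by one yields kV kk kV kV kV kk kV kk kV kk kV kV kV kk kV kk; concatenated:

kVkkkVkVkVkkkVkkkVkkkVkVkVkkkVkk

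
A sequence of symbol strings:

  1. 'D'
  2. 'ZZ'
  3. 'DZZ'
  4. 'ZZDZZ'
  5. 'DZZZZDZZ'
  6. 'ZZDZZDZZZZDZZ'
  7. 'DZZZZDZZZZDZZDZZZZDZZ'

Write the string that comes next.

From term 3 onward, concatenate the second-to-last term with the last: D·ZZ = DZZ, ZZ·DZZ = ZZDZZ, …
Continuing: ZZDZZDZZZZDZZ · DZZZZDZZZZDZZDZZZZDZZ gives term 8.

ZZDZZDZZZZDZZDZZZZDZZZZDZZDZZZZDZZ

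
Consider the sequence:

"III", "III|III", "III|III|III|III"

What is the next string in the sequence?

s(k+1) = s(k)·|·s(k) — each term doubles the last with '|' between the halves.
One more doubling of III|III|III|III gives the answer.

III|III|III|III|III|III|III|III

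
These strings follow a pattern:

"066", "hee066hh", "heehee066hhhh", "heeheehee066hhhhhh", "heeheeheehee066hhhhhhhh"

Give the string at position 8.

Every step adds hee to the front and hh to the end of the previous string.
From heeheeheehee066hhhhhhhh, 3 further steps: heeheeheehee066hhhhhhhh → heeheeheeheehee066hhhhhhhhhh → heeheeheeheeheehee066hhhhhhhhhhhh → (answer).

heeheeheeheeheeheehee066hhhhhhhhhhhhhh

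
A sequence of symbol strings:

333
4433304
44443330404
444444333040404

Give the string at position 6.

Every step adds 44 to the front and 04 to the end of the previous string.
From 444444333040404, 2 further steps: 444444333040404 → 4444444433304040404 → (answer).

44444444443330404040404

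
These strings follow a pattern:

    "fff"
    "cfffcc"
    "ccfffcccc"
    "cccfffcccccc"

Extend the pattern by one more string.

s(k+1) = c·s(k)·cc, so each term gains c as a prefix and cc as a suffix.
One more step from cccfffcccccc gives the answer.

ccccfffcccccccc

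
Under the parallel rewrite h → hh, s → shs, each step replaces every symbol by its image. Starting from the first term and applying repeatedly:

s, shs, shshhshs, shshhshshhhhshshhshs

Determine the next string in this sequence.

shshhshshhhhshshhshshhhhhhhhshshhshshhhhshshhshs

Replace each of the 20 characters of shshhshshhhhshshhshs in place — shs hh shs hh hh shs hh shs hh hh hh hh shs hh shs hh hh shs hh shs — and concatenate.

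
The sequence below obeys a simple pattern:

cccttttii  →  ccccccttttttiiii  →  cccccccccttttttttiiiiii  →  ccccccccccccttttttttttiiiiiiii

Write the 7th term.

Reading off run lengths: c runs 3, 6, 9, 12; t runs 4, 6, 8, 10; i runs 2, 4, 6, 8 — each is linear in n (n = 1, 2, …).
For term 7, n = 7, so the run lengths are 21, 16, 14.

cccccccccccccccccccccttttttttttttttttiiiiiiiiiiiiii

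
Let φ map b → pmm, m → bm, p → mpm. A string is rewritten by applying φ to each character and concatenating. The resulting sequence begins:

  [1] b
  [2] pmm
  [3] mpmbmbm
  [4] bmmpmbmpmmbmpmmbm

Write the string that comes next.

pmmbmbmmpmbmpmmbmmpmbmbmpmmbmmpmbmbmpmmbm

Applying the rule to each of the 17 symbols of bmmpmbmpmmbmpmmbm gives the pieces pmm bm bm mpm bm pmm bm mpm bm bm pmm bm mpm bm bm pmm bm, which concatenate to the answer.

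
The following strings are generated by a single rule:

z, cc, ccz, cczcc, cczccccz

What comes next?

This is a Fibonacci-style word recurrence s(k) = s(k−1)·s(k−2): e.g. cc·z = ccz.
So term 6 is cczccccz·cczcc.

cczcccczcczcc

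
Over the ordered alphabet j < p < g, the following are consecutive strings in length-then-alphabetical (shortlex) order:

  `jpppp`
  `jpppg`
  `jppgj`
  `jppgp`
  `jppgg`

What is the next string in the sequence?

The successor of jppgg increments the rightmost position that isn't already g and resets every position after it to j.

jpgjj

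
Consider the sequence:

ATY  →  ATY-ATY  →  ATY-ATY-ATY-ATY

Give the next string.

ATY-ATY-ATY-ATY-ATY-ATY-ATY-ATY

s(k+1) = s(k)·-·s(k) — each term doubles the last with '-' between the halves.
One more doubling of ATY-ATY-ATY-ATY gives the answer.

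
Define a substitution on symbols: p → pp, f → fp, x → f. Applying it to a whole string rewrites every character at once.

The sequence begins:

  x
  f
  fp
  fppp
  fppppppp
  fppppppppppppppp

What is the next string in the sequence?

fppppppppppppppppppppppppppppppp

φ(fppppppppppppppp) expands symbol-by-symbol to fp pp pp pp pp pp pp pp pp pp pp pp pp pp pp pp; joining the 16 pieces gives the next term.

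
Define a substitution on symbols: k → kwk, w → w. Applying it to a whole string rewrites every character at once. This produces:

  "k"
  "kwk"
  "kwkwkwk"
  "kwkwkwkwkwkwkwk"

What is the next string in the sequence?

kwkwkwkwkwkwkwkwkwkwkwkwkwkwkwk

Replace each of the 15 characters of kwkwkwkwkwkwkwk in place — kwk w kwk w kwk w kwk w kwk w kwk w kwk w kwk — and concatenate.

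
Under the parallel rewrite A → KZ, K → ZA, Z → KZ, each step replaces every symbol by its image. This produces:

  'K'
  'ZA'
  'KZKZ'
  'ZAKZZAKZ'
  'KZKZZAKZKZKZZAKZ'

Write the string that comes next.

φ(KZKZZAKZKZKZZAKZ) expands symbol-by-symbol to ZA KZ ZA KZ KZ KZ ZA KZ ZA KZ ZA KZ KZ KZ ZA KZ; joining the 16 pieces gives the next term.

ZAKZZAKZKZKZZAKZZAKZZAKZKZKZZAKZ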